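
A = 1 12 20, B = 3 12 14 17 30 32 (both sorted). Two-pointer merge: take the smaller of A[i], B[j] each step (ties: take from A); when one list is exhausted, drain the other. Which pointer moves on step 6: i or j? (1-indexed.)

[i=1,j=1] A[i]=1<=B[j]=3 take 1 → i++
[i=2,j=1] A[i]=12>B[j]=3 take 3 → j++
[i=2,j=2] A[i]=12<=B[j]=12 take 12 → i++
[i=3,j=2] A[i]=20>B[j]=12 take 12 → j++
[i=3,j=3] A[i]=20>B[j]=14 take 14 → j++
[i=3,j=4] A[i]=20>B[j]=17 take 17 → j++

j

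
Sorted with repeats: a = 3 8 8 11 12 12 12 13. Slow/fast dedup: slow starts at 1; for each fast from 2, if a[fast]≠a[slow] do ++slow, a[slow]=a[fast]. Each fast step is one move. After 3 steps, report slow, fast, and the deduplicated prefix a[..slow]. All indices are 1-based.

slow=3, fast=5, prefix=[3, 8, 11]

slow=1 fast=2: a[fast]=8≠a[slow]=3 write a[2]=8, slow++,fast++
slow=2 fast=3: a[fast]=8=a[slow] dup, fast++
slow=2 fast=4: a[fast]=11≠a[slow]=8 write a[3]=11, slow++,fast++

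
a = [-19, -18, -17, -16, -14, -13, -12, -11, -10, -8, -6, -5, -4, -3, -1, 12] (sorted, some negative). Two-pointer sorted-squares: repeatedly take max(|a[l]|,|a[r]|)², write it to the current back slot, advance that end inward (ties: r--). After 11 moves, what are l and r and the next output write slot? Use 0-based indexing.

l=0 r=15: |-19|>|12| out[15]=361, l++
l=1 r=15: |-18|>|12| out[14]=324, l++
l=2 r=15: |-17|>|12| out[13]=289, l++
l=3 r=15: |-16|>|12| out[12]=256, l++
l=4 r=15: |-14|>|12| out[11]=196, l++
l=5 r=15: |-13|>|12| out[10]=169, l++
l=6 r=15: |-12|<=|12| out[9]=144, r--
l=6 r=14: |-12|>|-1| out[8]=144, l++
l=7 r=14: |-11|>|-1| out[7]=121, l++
l=8 r=14: |-10|>|-1| out[6]=100, l++
l=9 r=14: |-8|>|-1| out[5]=64, l++

l=10, r=14, next write slot=4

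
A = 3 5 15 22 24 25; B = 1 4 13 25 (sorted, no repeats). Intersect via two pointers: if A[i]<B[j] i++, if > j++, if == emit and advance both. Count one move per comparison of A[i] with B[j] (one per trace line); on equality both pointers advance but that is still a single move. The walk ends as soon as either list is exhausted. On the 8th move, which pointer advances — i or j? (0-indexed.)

[i=0,j=0] 3>1 → j++
[i=0,j=1] 3<4 → i++
[i=1,j=1] 5>4 → j++
[i=1,j=2] 5<13 → i++
[i=2,j=2] 15>13 → j++
[i=2,j=3] 15<25 → i++
[i=3,j=3] 22<25 → i++
[i=4,j=3] 24<25 → i++

i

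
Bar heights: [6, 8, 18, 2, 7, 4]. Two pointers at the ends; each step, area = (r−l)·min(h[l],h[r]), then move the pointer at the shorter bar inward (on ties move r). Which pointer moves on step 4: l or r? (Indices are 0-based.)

r

l=0 r=5: min(6,4)*5=20 best=20 *, r--
l=0 r=4: min(6,7)*4=24 best=24 *, l++
l=1 r=4: min(8,7)*3=21 best=24, r--
l=1 r=3: min(8,2)*2=4 best=24, r--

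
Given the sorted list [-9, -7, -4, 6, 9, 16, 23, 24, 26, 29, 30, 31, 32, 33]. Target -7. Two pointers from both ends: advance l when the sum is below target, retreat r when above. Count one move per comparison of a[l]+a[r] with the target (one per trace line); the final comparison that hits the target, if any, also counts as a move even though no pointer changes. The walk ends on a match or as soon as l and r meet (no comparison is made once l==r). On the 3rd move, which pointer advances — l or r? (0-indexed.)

r

l=0 r=13: -9+33=24 >-7, r--
l=0 r=12: -9+32=23 >-7, r--
l=0 r=11: -9+31=22 >-7, r--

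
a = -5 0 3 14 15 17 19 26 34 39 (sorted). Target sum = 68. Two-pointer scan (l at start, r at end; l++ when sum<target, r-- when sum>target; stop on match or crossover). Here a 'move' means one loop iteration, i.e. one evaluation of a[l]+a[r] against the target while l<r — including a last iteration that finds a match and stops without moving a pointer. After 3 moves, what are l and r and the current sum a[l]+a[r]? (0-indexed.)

[0,9] -5+39=34 <68 → l++
[1,9] 0+39=39 <68 → l++
[2,9] 3+39=42 <68 → l++

l=3, r=9, sum=53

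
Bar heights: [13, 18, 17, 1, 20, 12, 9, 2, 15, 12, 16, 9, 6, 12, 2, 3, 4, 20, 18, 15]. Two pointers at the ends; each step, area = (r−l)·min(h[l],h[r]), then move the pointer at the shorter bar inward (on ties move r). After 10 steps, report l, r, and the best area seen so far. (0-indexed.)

l=4, r=13, best area=306

l=0 r=19: min(13,15)*19=247 best=247 *, l++
l=1 r=19: min(18,15)*18=270 best=270 *, r--
l=1 r=18: min(18,18)*17=306 best=306 *, r--
l=1 r=17: min(18,20)*16=288 best=306, l++
l=2 r=17: min(17,20)*15=255 best=306, l++
l=3 r=17: min(1,20)*14=14 best=306, l++
l=4 r=17: min(20,20)*13=260 best=306, r--
l=4 r=16: min(20,4)*12=48 best=306, r--
l=4 r=15: min(20,3)*11=33 best=306, r--
l=4 r=14: min(20,2)*10=20 best=306, r--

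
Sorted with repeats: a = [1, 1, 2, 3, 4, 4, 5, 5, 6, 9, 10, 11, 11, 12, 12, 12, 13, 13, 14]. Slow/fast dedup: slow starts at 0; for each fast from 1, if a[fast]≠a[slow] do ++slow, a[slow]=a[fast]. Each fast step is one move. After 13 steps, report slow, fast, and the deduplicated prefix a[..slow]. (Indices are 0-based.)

slow=9, fast=14, prefix=[1, 2, 3, 4, 5, 6, 9, 10, 11, 12]

slow=0 fast=1: a[fast]=1=a[slow] dup, fast++
slow=0 fast=2: a[fast]=2≠a[slow]=1 write a[1]=2, slow++,fast++
slow=1 fast=3: a[fast]=3≠a[slow]=2 write a[2]=3, slow++,fast++
slow=2 fast=4: a[fast]=4≠a[slow]=3 write a[3]=4, slow++,fast++
slow=3 fast=5: a[fast]=4=a[slow] dup, fast++
slow=3 fast=6: a[fast]=5≠a[slow]=4 write a[4]=5, slow++,fast++
slow=4 fast=7: a[fast]=5=a[slow] dup, fast++
slow=4 fast=8: a[fast]=6≠a[slow]=5 write a[5]=6, slow++,fast++
slow=5 fast=9: a[fast]=9≠a[slow]=6 write a[6]=9, slow++,fast++
slow=6 fast=10: a[fast]=10≠a[slow]=9 write a[7]=10, slow++,fast++
slow=7 fast=11: a[fast]=11≠a[slow]=10 write a[8]=11, slow++,fast++
slow=8 fast=12: a[fast]=11=a[slow] dup, fast++
slow=8 fast=13: a[fast]=12≠a[slow]=11 write a[9]=12, slow++,fast++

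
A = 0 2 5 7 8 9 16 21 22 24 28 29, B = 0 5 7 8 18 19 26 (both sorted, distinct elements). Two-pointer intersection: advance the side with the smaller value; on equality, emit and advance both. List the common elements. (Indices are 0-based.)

i=0 j=0: 0==0 emit, i++,j++
i=1 j=1: 2<5, i++
i=2 j=1: 5==5 emit, i++,j++
i=3 j=2: 7==7 emit, i++,j++
i=4 j=3: 8==8 emit, i++,j++
i=5 j=4: 9<18, i++
i=6 j=4: 16<18, i++
i=7 j=4: 21>18, j++
i=7 j=5: 21>19, j++
i=7 j=6: 21<26, i++
i=8 j=6: 22<26, i++
i=9 j=6: 24<26, i++
i=10 j=6: 28>26, j++

intersection = [0, 5, 7, 8]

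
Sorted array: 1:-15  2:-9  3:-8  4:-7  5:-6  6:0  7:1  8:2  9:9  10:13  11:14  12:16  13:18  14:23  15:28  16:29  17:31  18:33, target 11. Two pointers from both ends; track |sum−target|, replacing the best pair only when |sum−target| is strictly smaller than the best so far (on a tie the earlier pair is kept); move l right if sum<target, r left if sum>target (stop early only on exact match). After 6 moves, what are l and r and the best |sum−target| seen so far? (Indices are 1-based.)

l=2, r=13, best |Δ|=2

l=1 r=18: -15+33=18 d=7 *, r--
l=1 r=17: -15+31=16 d=5 *, r--
l=1 r=16: -15+29=14 d=3 *, r--
l=1 r=15: -15+28=13 d=2 *, r--
l=1 r=14: -15+23=8 d=3, l++
l=2 r=14: -9+23=14 d=3, r--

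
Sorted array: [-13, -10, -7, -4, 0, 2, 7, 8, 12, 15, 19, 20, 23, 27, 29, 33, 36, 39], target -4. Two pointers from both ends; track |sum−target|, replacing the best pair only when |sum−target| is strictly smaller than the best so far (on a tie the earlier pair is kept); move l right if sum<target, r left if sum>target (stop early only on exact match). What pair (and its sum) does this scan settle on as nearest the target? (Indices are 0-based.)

[0,17] -13+39=26 d=30 * → r--
[0,16] -13+36=23 d=27 * → r--
[0,15] -13+33=20 d=24 * → r--
[0,14] -13+29=16 d=20 * → r--
[0,13] -13+27=14 d=18 * → r--
[0,12] -13+23=10 d=14 * → r--
[0,11] -13+20=7 d=11 * → r--
[0,10] -13+19=6 d=10 * → r--
[0,9] -13+15=2 d=6 * → r--
[0,8] -13+12=-1 d=3 * → r--
[0,7] -13+8=-5 d=1 * → l++
[1,7] -10+8=-2 d=2 → r--
[1,6] -10+7=-3 d=1 → r--
[1,5] -10+2=-8 d=4 → l++
[2,5] -7+2=-5 d=1 → l++
[3,5] -4+2=-2 d=2 → r--
[3,4] -4+0=-4 d=0 * → stop

pair (-4, 0) with sum -4 (|Δ|=0)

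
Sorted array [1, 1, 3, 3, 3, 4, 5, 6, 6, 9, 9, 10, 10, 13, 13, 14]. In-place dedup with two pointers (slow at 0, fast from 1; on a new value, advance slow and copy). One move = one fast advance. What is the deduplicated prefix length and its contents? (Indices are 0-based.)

length 9; prefix = [1, 3, 4, 5, 6, 9, 10, 13, 14]

slow=0 fast=1: a[fast]=1=a[slow] dup, fast++
slow=0 fast=2: a[fast]=3≠a[slow]=1 write a[1]=3, slow++,fast++
slow=1 fast=3: a[fast]=3=a[slow] dup, fast++
slow=1 fast=4: a[fast]=3=a[slow] dup, fast++
slow=1 fast=5: a[fast]=4≠a[slow]=3 write a[2]=4, slow++,fast++
slow=2 fast=6: a[fast]=5≠a[slow]=4 write a[3]=5, slow++,fast++
slow=3 fast=7: a[fast]=6≠a[slow]=5 write a[4]=6, slow++,fast++
slow=4 fast=8: a[fast]=6=a[slow] dup, fast++
slow=4 fast=9: a[fast]=9≠a[slow]=6 write a[5]=9, slow++,fast++
slow=5 fast=10: a[fast]=9=a[slow] dup, fast++
slow=5 fast=11: a[fast]=10≠a[slow]=9 write a[6]=10, slow++,fast++
slow=6 fast=12: a[fast]=10=a[slow] dup, fast++
slow=6 fast=13: a[fast]=13≠a[slow]=10 write a[7]=13, slow++,fast++
slow=7 fast=14: a[fast]=13=a[slow] dup, fast++
slow=7 fast=15: a[fast]=14≠a[slow]=13 write a[8]=14, slow++,fast++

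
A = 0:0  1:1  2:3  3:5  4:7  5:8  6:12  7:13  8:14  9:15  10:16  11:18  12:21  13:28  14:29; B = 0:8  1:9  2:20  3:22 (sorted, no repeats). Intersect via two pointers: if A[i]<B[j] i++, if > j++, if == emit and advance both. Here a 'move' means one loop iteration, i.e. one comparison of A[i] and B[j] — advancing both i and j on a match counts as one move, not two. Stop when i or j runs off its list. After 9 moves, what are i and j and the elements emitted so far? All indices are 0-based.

i=8, j=2, emitted=[8]

i=0 j=0: 0<8, i++
i=1 j=0: 1<8, i++
i=2 j=0: 3<8, i++
i=3 j=0: 5<8, i++
i=4 j=0: 7<8, i++
i=5 j=0: 8==8 emit, i++,j++
i=6 j=1: 12>9, j++
i=6 j=2: 12<20, i++
i=7 j=2: 13<20, i++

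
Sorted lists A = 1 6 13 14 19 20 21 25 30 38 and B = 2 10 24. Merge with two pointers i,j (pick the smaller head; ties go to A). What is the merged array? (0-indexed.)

[i=0,j=0] A[i]=1<=B[j]=2 take 1 → i++
[i=1,j=0] A[i]=6>B[j]=2 take 2 → j++
[i=1,j=1] A[i]=6<=B[j]=10 take 6 → i++
[i=2,j=1] A[i]=13>B[j]=10 take 10 → j++
[i=2,j=2] A[i]=13<=B[j]=24 take 13 → i++
[i=3,j=2] A[i]=14<=B[j]=24 take 14 → i++
[i=4,j=2] A[i]=19<=B[j]=24 take 19 → i++
[i=5,j=2] A[i]=20<=B[j]=24 take 20 → i++
[i=6,j=2] A[i]=21<=B[j]=24 take 21 → i++
[i=7,j=2] A[i]=25>B[j]=24 take 24 → j++
[i=7,j=3] B done, take A[i]=25 → i++
[i=8,j=3] B done, take A[i]=30 → i++
[i=9,j=3] B done, take A[i]=38 → i++

[1, 2, 6, 10, 13, 14, 19, 20, 21, 24, 25, 30, 38]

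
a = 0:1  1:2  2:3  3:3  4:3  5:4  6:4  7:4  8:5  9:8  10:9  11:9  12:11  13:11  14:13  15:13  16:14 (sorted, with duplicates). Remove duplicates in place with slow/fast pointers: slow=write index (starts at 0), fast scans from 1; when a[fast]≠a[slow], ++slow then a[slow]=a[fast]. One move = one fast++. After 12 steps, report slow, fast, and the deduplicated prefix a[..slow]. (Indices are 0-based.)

(s=0,f=1) a[fast]=2≠a[slow]=1 write a[1]=2 → slow++,fast++
(s=1,f=2) a[fast]=3≠a[slow]=2 write a[2]=3 → slow++,fast++
(s=2,f=3) a[fast]=3=a[slow] dup → fast++
(s=2,f=4) a[fast]=3=a[slow] dup → fast++
(s=2,f=5) a[fast]=4≠a[slow]=3 write a[3]=4 → slow++,fast++
(s=3,f=6) a[fast]=4=a[slow] dup → fast++
(s=3,f=7) a[fast]=4=a[slow] dup → fast++
(s=3,f=8) a[fast]=5≠a[slow]=4 write a[4]=5 → slow++,fast++
(s=4,f=9) a[fast]=8≠a[slow]=5 write a[5]=8 → slow++,fast++
(s=5,f=10) a[fast]=9≠a[slow]=8 write a[6]=9 → slow++,fast++
(s=6,f=11) a[fast]=9=a[slow] dup → fast++
(s=6,f=12) a[fast]=11≠a[slow]=9 write a[7]=11 → slow++,fast++

slow=7, fast=13, prefix=[1, 2, 3, 4, 5, 8, 9, 11]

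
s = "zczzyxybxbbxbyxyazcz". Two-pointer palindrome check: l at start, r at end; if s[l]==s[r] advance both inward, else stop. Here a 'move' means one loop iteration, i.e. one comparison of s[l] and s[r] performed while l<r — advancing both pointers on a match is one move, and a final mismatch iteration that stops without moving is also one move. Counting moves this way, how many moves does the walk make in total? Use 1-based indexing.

4 moves

l=1 r=20: 'z'=='z', l++,r--
l=2 r=19: 'c'=='c', l++,r--
l=3 r=18: 'z'=='z', l++,r--
l=4 r=17: 'z'!='a', stop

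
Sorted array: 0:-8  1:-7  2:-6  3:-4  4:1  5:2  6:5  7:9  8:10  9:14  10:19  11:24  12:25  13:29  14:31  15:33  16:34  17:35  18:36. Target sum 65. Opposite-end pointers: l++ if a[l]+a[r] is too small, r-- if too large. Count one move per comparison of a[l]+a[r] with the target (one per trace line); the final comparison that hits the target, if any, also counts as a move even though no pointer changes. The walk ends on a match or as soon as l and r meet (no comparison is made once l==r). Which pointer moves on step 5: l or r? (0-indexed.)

l=0 r=18: -8+36=28 <65, l++
l=1 r=18: -7+36=29 <65, l++
l=2 r=18: -6+36=30 <65, l++
l=3 r=18: -4+36=32 <65, l++
l=4 r=18: 1+36=37 <65, l++

l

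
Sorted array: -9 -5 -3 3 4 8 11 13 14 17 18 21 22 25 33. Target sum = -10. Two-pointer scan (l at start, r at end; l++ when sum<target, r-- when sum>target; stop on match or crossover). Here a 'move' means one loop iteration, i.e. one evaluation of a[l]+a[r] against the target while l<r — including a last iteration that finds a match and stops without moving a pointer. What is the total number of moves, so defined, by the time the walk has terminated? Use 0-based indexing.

14 moves

l=0 r=14: -9+33=24 >-10, r--
l=0 r=13: -9+25=16 >-10, r--
l=0 r=12: -9+22=13 >-10, r--
l=0 r=11: -9+21=12 >-10, r--
l=0 r=10: -9+18=9 >-10, r--
l=0 r=9: -9+17=8 >-10, r--
l=0 r=8: -9+14=5 >-10, r--
l=0 r=7: -9+13=4 >-10, r--
l=0 r=6: -9+11=2 >-10, r--
l=0 r=5: -9+8=-1 >-10, r--
l=0 r=4: -9+4=-5 >-10, r--
l=0 r=3: -9+3=-6 >-10, r--
l=0 r=2: -9+-3=-12 <-10, l++
l=1 r=2: -5+-3=-8 >-10, r--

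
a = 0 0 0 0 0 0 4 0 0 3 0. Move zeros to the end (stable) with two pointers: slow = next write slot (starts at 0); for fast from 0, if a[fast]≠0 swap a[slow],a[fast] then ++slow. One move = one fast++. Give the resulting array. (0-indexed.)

(s=0,f=0) a[fast]=0 → fast++
(s=0,f=1) a[fast]=0 → fast++
(s=0,f=2) a[fast]=0 → fast++
(s=0,f=3) a[fast]=0 → fast++
(s=0,f=4) a[fast]=0 → fast++
(s=0,f=5) a[fast]=0 → fast++
(s=0,f=6) a[fast]=4≠0 swap→a[0]=4 → slow++,fast++
(s=1,f=7) a[fast]=0 → fast++
(s=1,f=8) a[fast]=0 → fast++
(s=1,f=9) a[fast]=3≠0 swap→a[1]=3 → slow++,fast++
(s=2,f=10) a[fast]=0 → fast++

[4, 3, 0, 0, 0, 0, 0, 0, 0, 0, 0]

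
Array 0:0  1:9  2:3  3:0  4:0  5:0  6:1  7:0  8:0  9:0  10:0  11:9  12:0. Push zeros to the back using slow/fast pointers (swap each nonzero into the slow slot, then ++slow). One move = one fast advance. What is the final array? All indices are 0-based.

slow=0 fast=0: a[fast]=0, fast++
slow=0 fast=1: a[fast]=9≠0 swap→a[0]=9, slow++,fast++
slow=1 fast=2: a[fast]=3≠0 swap→a[1]=3, slow++,fast++
slow=2 fast=3: a[fast]=0, fast++
slow=2 fast=4: a[fast]=0, fast++
slow=2 fast=5: a[fast]=0, fast++
slow=2 fast=6: a[fast]=1≠0 swap→a[2]=1, slow++,fast++
slow=3 fast=7: a[fast]=0, fast++
slow=3 fast=8: a[fast]=0, fast++
slow=3 fast=9: a[fast]=0, fast++
slow=3 fast=10: a[fast]=0, fast++
slow=3 fast=11: a[fast]=9≠0 swap→a[3]=9, slow++,fast++
slow=4 fast=12: a[fast]=0, fast++

[9, 3, 1, 9, 0, 0, 0, 0, 0, 0, 0, 0, 0]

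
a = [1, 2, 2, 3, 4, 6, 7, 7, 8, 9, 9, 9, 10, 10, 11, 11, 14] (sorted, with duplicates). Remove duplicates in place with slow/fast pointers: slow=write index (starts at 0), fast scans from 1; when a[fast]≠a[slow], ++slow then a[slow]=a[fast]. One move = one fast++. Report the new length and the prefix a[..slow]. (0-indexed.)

slow=0 fast=1: a[fast]=2≠a[slow]=1 write a[1]=2, slow++,fast++
slow=1 fast=2: a[fast]=2=a[slow] dup, fast++
slow=1 fast=3: a[fast]=3≠a[slow]=2 write a[2]=3, slow++,fast++
slow=2 fast=4: a[fast]=4≠a[slow]=3 write a[3]=4, slow++,fast++
slow=3 fast=5: a[fast]=6≠a[slow]=4 write a[4]=6, slow++,fast++
slow=4 fast=6: a[fast]=7≠a[slow]=6 write a[5]=7, slow++,fast++
slow=5 fast=7: a[fast]=7=a[slow] dup, fast++
slow=5 fast=8: a[fast]=8≠a[slow]=7 write a[6]=8, slow++,fast++
slow=6 fast=9: a[fast]=9≠a[slow]=8 write a[7]=9, slow++,fast++
slow=7 fast=10: a[fast]=9=a[slow] dup, fast++
slow=7 fast=11: a[fast]=9=a[slow] dup, fast++
slow=7 fast=12: a[fast]=10≠a[slow]=9 write a[8]=10, slow++,fast++
slow=8 fast=13: a[fast]=10=a[slow] dup, fast++
slow=8 fast=14: a[fast]=11≠a[slow]=10 write a[9]=11, slow++,fast++
slow=9 fast=15: a[fast]=11=a[slow] dup, fast++
slow=9 fast=16: a[fast]=14≠a[slow]=11 write a[10]=14, slow++,fast++

length 11; prefix = [1, 2, 3, 4, 6, 7, 8, 9, 10, 11, 14]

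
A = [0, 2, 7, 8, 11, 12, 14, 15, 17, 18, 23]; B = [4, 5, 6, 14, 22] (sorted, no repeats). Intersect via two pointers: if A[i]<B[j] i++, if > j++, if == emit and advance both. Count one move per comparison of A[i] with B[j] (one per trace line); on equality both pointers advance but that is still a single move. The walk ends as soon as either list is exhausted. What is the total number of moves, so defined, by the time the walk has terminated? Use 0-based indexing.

i=0 j=0: 0<4, i++
i=1 j=0: 2<4, i++
i=2 j=0: 7>4, j++
i=2 j=1: 7>5, j++
i=2 j=2: 7>6, j++
i=2 j=3: 7<14, i++
i=3 j=3: 8<14, i++
i=4 j=3: 11<14, i++
i=5 j=3: 12<14, i++
i=6 j=3: 14==14 emit, i++,j++
i=7 j=4: 15<22, i++
i=8 j=4: 17<22, i++
i=9 j=4: 18<22, i++
i=10 j=4: 23>22, j++

14 moves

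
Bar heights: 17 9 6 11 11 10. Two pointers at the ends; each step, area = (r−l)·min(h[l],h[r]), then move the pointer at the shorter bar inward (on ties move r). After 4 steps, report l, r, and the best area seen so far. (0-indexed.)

l=0, r=1, best area=50

l=0 r=5: min(17,10)*5=50 best=50 *, r--
l=0 r=4: min(17,11)*4=44 best=50, r--
l=0 r=3: min(17,11)*3=33 best=50, r--
l=0 r=2: min(17,6)*2=12 best=50, r--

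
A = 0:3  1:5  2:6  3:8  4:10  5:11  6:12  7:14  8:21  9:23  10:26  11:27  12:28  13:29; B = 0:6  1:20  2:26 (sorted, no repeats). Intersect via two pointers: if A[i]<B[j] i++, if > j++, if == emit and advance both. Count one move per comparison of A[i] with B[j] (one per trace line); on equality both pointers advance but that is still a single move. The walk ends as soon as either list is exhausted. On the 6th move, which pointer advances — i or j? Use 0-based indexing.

i

[i=0,j=0] 3<6 → i++
[i=1,j=0] 5<6 → i++
[i=2,j=0] 6==6 emit → i++,j++
[i=3,j=1] 8<20 → i++
[i=4,j=1] 10<20 → i++
[i=5,j=1] 11<20 → i++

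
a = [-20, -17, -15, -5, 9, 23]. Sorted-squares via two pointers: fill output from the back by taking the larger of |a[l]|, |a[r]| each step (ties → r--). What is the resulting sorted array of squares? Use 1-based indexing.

[25, 81, 225, 289, 400, 529]

l=1 r=6: |-20|<=|23| out[6]=529, r--
l=1 r=5: |-20|>|9| out[5]=400, l++
l=2 r=5: |-17|>|9| out[4]=289, l++
l=3 r=5: |-15|>|9| out[3]=225, l++
l=4 r=5: |-5|<=|9| out[2]=81, r--
l=4 r=4: |-5|<=|-5| out[1]=25, r--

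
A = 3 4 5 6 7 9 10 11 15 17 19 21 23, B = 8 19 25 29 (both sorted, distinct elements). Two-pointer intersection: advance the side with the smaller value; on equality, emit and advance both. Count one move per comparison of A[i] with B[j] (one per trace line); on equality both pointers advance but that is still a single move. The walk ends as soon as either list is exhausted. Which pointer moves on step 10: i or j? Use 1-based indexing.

i

i=1 j=1: 3<8, i++
i=2 j=1: 4<8, i++
i=3 j=1: 5<8, i++
i=4 j=1: 6<8, i++
i=5 j=1: 7<8, i++
i=6 j=1: 9>8, j++
i=6 j=2: 9<19, i++
i=7 j=2: 10<19, i++
i=8 j=2: 11<19, i++
i=9 j=2: 15<19, i++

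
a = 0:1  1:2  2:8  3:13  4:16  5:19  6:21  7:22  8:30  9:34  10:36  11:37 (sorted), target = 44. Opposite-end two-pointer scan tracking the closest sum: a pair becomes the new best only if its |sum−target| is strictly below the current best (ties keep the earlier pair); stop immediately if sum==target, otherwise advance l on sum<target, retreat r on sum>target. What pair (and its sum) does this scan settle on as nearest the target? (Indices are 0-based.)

pair (8, 36) with sum 44 (|Δ|=0)

[0,11] 1+37=38 d=6 * → l++
[1,11] 2+37=39 d=5 * → l++
[2,11] 8+37=45 d=1 * → r--
[2,10] 8+36=44 d=0 * → stop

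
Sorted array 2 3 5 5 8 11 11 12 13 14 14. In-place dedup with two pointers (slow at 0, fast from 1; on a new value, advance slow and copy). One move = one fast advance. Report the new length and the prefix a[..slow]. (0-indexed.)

(s=0,f=1) a[fast]=3≠a[slow]=2 write a[1]=3 → slow++,fast++
(s=1,f=2) a[fast]=5≠a[slow]=3 write a[2]=5 → slow++,fast++
(s=2,f=3) a[fast]=5=a[slow] dup → fast++
(s=2,f=4) a[fast]=8≠a[slow]=5 write a[3]=8 → slow++,fast++
(s=3,f=5) a[fast]=11≠a[slow]=8 write a[4]=11 → slow++,fast++
(s=4,f=6) a[fast]=11=a[slow] dup → fast++
(s=4,f=7) a[fast]=12≠a[slow]=11 write a[5]=12 → slow++,fast++
(s=5,f=8) a[fast]=13≠a[slow]=12 write a[6]=13 → slow++,fast++
(s=6,f=9) a[fast]=14≠a[slow]=13 write a[7]=14 → slow++,fast++
(s=7,f=10) a[fast]=14=a[slow] dup → fast++

length 8; prefix = [2, 3, 5, 8, 11, 12, 13, 14]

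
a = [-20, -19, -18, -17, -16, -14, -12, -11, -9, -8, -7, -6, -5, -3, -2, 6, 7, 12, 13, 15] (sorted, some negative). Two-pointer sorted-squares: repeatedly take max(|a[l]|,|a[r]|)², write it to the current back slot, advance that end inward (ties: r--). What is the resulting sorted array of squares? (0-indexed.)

[4, 9, 25, 36, 36, 49, 49, 64, 81, 121, 144, 144, 169, 196, 225, 256, 289, 324, 361, 400]

l=0 r=19: |-20|>|15| out[19]=400, l++
l=1 r=19: |-19|>|15| out[18]=361, l++
l=2 r=19: |-18|>|15| out[17]=324, l++
l=3 r=19: |-17|>|15| out[16]=289, l++
l=4 r=19: |-16|>|15| out[15]=256, l++
l=5 r=19: |-14|<=|15| out[14]=225, r--
l=5 r=18: |-14|>|13| out[13]=196, l++
l=6 r=18: |-12|<=|13| out[12]=169, r--
l=6 r=17: |-12|<=|12| out[11]=144, r--
l=6 r=16: |-12|>|7| out[10]=144, l++
l=7 r=16: |-11|>|7| out[9]=121, l++
l=8 r=16: |-9|>|7| out[8]=81, l++
l=9 r=16: |-8|>|7| out[7]=64, l++
l=10 r=16: |-7|<=|7| out[6]=49, r--
l=10 r=15: |-7|>|6| out[5]=49, l++
l=11 r=15: |-6|<=|6| out[4]=36, r--
l=11 r=14: |-6|>|-2| out[3]=36, l++
l=12 r=14: |-5|>|-2| out[2]=25, l++
l=13 r=14: |-3|>|-2| out[1]=9, l++
l=14 r=14: |-2|<=|-2| out[0]=4, r--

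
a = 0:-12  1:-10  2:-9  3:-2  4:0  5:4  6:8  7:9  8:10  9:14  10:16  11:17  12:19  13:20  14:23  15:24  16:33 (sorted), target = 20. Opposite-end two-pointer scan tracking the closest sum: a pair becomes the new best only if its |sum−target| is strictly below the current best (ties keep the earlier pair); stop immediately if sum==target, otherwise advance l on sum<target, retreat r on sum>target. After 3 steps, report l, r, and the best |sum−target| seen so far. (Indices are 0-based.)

l=2, r=15, best |Δ|=1

[0,16] -12+33=21 d=1 * → r--
[0,15] -12+24=12 d=8 → l++
[1,15] -10+24=14 d=6 → l++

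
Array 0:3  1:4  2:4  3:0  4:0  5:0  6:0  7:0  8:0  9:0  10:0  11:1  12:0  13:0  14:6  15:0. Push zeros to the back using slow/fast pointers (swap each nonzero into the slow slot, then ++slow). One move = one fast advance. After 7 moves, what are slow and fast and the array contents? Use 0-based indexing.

slow=3, fast=7, a=[3, 4, 4, 0, 0, 0, 0, 0, 0, 0, 0, 1, 0, 0, 6, 0]

slow=0 fast=0: a[fast]=3≠0 swap→a[0]=3, slow++,fast++
slow=1 fast=1: a[fast]=4≠0 swap→a[1]=4, slow++,fast++
slow=2 fast=2: a[fast]=4≠0 swap→a[2]=4, slow++,fast++
slow=3 fast=3: a[fast]=0, fast++
slow=3 fast=4: a[fast]=0, fast++
slow=3 fast=5: a[fast]=0, fast++
slow=3 fast=6: a[fast]=0, fast++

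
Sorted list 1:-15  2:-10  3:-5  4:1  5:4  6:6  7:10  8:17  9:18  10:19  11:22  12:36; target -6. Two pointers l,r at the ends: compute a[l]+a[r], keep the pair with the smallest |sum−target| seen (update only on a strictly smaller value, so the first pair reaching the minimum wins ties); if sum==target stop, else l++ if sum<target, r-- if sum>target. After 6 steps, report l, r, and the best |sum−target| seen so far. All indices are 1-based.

l=1 r=12: -15+36=21 d=27 *, r--
l=1 r=11: -15+22=7 d=13 *, r--
l=1 r=10: -15+19=4 d=10 *, r--
l=1 r=9: -15+18=3 d=9 *, r--
l=1 r=8: -15+17=2 d=8 *, r--
l=1 r=7: -15+10=-5 d=1 *, r--

l=1, r=6, best |Δ|=1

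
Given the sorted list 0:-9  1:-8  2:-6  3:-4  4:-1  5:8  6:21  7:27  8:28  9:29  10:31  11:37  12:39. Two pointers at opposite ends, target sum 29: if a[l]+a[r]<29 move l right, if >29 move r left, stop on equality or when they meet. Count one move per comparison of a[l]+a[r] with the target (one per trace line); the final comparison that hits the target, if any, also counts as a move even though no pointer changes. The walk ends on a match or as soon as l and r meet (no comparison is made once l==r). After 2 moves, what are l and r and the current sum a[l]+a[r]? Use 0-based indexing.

l=0 r=12: -9+39=30 >29, r--
l=0 r=11: -9+37=28 <29, l++

l=1, r=11, sum=29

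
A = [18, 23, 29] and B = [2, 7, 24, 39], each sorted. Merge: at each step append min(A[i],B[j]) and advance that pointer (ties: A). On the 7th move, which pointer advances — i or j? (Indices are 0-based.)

[i=0,j=0] A[i]=18>B[j]=2 take 2 → j++
[i=0,j=1] A[i]=18>B[j]=7 take 7 → j++
[i=0,j=2] A[i]=18<=B[j]=24 take 18 → i++
[i=1,j=2] A[i]=23<=B[j]=24 take 23 → i++
[i=2,j=2] A[i]=29>B[j]=24 take 24 → j++
[i=2,j=3] A[i]=29<=B[j]=39 take 29 → i++
[i=3,j=3] A done, take B[j]=39 → j++

j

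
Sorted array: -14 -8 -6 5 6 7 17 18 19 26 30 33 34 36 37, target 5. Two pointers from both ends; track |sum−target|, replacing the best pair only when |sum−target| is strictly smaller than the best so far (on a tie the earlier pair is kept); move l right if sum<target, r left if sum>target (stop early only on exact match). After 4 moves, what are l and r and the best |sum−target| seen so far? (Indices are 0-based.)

l=0 r=14: -14+37=23 d=18 *, r--
l=0 r=13: -14+36=22 d=17 *, r--
l=0 r=12: -14+34=20 d=15 *, r--
l=0 r=11: -14+33=19 d=14 *, r--

l=0, r=10, best |Δ|=14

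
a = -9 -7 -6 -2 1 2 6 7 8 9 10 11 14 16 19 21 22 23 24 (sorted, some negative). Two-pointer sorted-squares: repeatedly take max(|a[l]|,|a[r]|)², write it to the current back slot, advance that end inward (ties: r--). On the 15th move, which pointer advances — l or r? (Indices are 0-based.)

r

l=0 r=18: |-9|<=|24| out[18]=576, r--
l=0 r=17: |-9|<=|23| out[17]=529, r--
l=0 r=16: |-9|<=|22| out[16]=484, r--
l=0 r=15: |-9|<=|21| out[15]=441, r--
l=0 r=14: |-9|<=|19| out[14]=361, r--
l=0 r=13: |-9|<=|16| out[13]=256, r--
l=0 r=12: |-9|<=|14| out[12]=196, r--
l=0 r=11: |-9|<=|11| out[11]=121, r--
l=0 r=10: |-9|<=|10| out[10]=100, r--
l=0 r=9: |-9|<=|9| out[9]=81, r--
l=0 r=8: |-9|>|8| out[8]=81, l++
l=1 r=8: |-7|<=|8| out[7]=64, r--
l=1 r=7: |-7|<=|7| out[6]=49, r--
l=1 r=6: |-7|>|6| out[5]=49, l++
l=2 r=6: |-6|<=|6| out[4]=36, r--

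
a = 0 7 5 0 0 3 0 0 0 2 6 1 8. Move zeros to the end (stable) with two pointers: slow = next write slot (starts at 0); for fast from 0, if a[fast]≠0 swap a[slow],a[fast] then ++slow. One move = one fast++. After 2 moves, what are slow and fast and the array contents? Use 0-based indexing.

slow=0 fast=0: a[fast]=0, fast++
slow=0 fast=1: a[fast]=7≠0 swap→a[0]=7, slow++,fast++

slow=1, fast=2, a=[7, 0, 5, 0, 0, 3, 0, 0, 0, 2, 6, 1, 8]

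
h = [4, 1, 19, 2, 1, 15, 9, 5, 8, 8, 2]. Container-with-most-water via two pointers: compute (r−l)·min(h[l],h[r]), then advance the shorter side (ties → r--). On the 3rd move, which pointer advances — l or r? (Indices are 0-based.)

l

[0,10] min(4,2)*10=20 best=20 * → r--
[0,9] min(4,8)*9=36 best=36 * → l++
[1,9] min(1,8)*8=8 best=36 → l++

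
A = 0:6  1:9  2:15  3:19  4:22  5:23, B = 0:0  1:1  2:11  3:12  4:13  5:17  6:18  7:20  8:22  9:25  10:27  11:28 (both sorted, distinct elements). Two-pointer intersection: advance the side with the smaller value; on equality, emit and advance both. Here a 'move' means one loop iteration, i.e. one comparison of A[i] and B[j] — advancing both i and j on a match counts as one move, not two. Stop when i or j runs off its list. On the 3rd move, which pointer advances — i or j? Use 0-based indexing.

[i=0,j=0] 6>0 → j++
[i=0,j=1] 6>1 → j++
[i=0,j=2] 6<11 → i++

i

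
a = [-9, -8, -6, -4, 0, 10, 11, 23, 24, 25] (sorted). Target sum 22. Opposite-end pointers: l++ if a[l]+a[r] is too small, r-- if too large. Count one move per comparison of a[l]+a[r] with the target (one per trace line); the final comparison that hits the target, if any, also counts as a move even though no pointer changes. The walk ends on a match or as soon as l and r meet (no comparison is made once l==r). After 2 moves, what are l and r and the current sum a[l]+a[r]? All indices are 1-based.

[1,10] -9+25=16 <22 → l++
[2,10] -8+25=17 <22 → l++

l=3, r=10, sum=19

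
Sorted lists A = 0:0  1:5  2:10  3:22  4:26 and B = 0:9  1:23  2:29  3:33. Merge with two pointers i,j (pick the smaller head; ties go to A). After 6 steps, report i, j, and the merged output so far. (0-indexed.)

i=4, j=2, merged so far=[0, 5, 9, 10, 22, 23]

i=0 j=0: A[i]=0<=B[j]=9 take 0, i++
i=1 j=0: A[i]=5<=B[j]=9 take 5, i++
i=2 j=0: A[i]=10>B[j]=9 take 9, j++
i=2 j=1: A[i]=10<=B[j]=23 take 10, i++
i=3 j=1: A[i]=22<=B[j]=23 take 22, i++
i=4 j=1: A[i]=26>B[j]=23 take 23, j++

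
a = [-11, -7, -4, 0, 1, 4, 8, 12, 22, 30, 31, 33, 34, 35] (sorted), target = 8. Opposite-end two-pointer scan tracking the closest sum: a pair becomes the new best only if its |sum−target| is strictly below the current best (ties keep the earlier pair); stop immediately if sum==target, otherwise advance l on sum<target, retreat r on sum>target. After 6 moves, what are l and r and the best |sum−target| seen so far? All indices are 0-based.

l=0, r=7, best |Δ|=3

l=0 r=13: -11+35=24 d=16 *, r--
l=0 r=12: -11+34=23 d=15 *, r--
l=0 r=11: -11+33=22 d=14 *, r--
l=0 r=10: -11+31=20 d=12 *, r--
l=0 r=9: -11+30=19 d=11 *, r--
l=0 r=8: -11+22=11 d=3 *, r--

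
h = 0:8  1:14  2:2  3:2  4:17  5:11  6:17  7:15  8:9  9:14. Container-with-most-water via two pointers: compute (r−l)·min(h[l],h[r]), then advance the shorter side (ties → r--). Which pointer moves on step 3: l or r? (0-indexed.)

[0,9] min(8,14)*9=72 best=72 * → l++
[1,9] min(14,14)*8=112 best=112 * → r--
[1,8] min(14,9)*7=63 best=112 → r--

r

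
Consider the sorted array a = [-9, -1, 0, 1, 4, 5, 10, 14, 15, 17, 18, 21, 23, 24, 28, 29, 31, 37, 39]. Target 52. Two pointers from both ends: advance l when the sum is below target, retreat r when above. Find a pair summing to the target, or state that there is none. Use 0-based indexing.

l=0 r=18: -9+39=30 <52, l++
l=1 r=18: -1+39=38 <52, l++
l=2 r=18: 0+39=39 <52, l++
l=3 r=18: 1+39=40 <52, l++
l=4 r=18: 4+39=43 <52, l++
l=5 r=18: 5+39=44 <52, l++
l=6 r=18: 10+39=49 <52, l++
l=7 r=18: 14+39=53 >52, r--
l=7 r=17: 14+37=51 <52, l++
l=8 r=17: 15+37=52, found

(15, 37)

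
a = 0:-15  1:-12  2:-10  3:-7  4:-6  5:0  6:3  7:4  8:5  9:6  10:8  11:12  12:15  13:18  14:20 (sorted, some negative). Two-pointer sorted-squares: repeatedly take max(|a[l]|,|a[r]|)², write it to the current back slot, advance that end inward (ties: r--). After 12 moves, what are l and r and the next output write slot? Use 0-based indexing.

[0,14] |-15|<=|20| out[14]=400 → r--
[0,13] |-15|<=|18| out[13]=324 → r--
[0,12] |-15|<=|15| out[12]=225 → r--
[0,11] |-15|>|12| out[11]=225 → l++
[1,11] |-12|<=|12| out[10]=144 → r--
[1,10] |-12|>|8| out[9]=144 → l++
[2,10] |-10|>|8| out[8]=100 → l++
[3,10] |-7|<=|8| out[7]=64 → r--
[3,9] |-7|>|6| out[6]=49 → l++
[4,9] |-6|<=|6| out[5]=36 → r--
[4,8] |-6|>|5| out[4]=36 → l++
[5,8] |0|<=|5| out[3]=25 → r--

l=5, r=7, next write slot=2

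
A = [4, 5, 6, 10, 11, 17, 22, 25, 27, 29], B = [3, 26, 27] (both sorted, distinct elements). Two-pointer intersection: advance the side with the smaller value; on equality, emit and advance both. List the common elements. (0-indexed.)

intersection = [27]

[i=0,j=0] 4>3 → j++
[i=0,j=1] 4<26 → i++
[i=1,j=1] 5<26 → i++
[i=2,j=1] 6<26 → i++
[i=3,j=1] 10<26 → i++
[i=4,j=1] 11<26 → i++
[i=5,j=1] 17<26 → i++
[i=6,j=1] 22<26 → i++
[i=7,j=1] 25<26 → i++
[i=8,j=1] 27>26 → j++
[i=8,j=2] 27==27 emit → i++,j++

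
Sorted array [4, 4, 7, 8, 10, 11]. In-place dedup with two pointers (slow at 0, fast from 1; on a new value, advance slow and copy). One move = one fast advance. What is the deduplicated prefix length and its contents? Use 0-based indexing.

length 5; prefix = [4, 7, 8, 10, 11]

slow=0 fast=1: a[fast]=4=a[slow] dup, fast++
slow=0 fast=2: a[fast]=7≠a[slow]=4 write a[1]=7, slow++,fast++
slow=1 fast=3: a[fast]=8≠a[slow]=7 write a[2]=8, slow++,fast++
slow=2 fast=4: a[fast]=10≠a[slow]=8 write a[3]=10, slow++,fast++
slow=3 fast=5: a[fast]=11≠a[slow]=10 write a[4]=11, slow++,fast++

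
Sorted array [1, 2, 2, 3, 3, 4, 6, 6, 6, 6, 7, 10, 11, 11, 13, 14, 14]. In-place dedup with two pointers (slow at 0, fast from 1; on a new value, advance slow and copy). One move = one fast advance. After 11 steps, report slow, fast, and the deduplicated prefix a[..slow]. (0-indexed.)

(s=0,f=1) a[fast]=2≠a[slow]=1 write a[1]=2 → slow++,fast++
(s=1,f=2) a[fast]=2=a[slow] dup → fast++
(s=1,f=3) a[fast]=3≠a[slow]=2 write a[2]=3 → slow++,fast++
(s=2,f=4) a[fast]=3=a[slow] dup → fast++
(s=2,f=5) a[fast]=4≠a[slow]=3 write a[3]=4 → slow++,fast++
(s=3,f=6) a[fast]=6≠a[slow]=4 write a[4]=6 → slow++,fast++
(s=4,f=7) a[fast]=6=a[slow] dup → fast++
(s=4,f=8) a[fast]=6=a[slow] dup → fast++
(s=4,f=9) a[fast]=6=a[slow] dup → fast++
(s=4,f=10) a[fast]=7≠a[slow]=6 write a[5]=7 → slow++,fast++
(s=5,f=11) a[fast]=10≠a[slow]=7 write a[6]=10 → slow++,fast++

slow=6, fast=12, prefix=[1, 2, 3, 4, 6, 7, 10]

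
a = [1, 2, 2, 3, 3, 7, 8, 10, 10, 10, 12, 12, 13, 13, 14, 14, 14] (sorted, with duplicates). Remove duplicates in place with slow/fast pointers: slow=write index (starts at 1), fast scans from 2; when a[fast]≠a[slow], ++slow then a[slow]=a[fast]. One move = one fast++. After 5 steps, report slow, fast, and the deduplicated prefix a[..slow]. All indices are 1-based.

slow=4, fast=7, prefix=[1, 2, 3, 7]

slow=1 fast=2: a[fast]=2≠a[slow]=1 write a[2]=2, slow++,fast++
slow=2 fast=3: a[fast]=2=a[slow] dup, fast++
slow=2 fast=4: a[fast]=3≠a[slow]=2 write a[3]=3, slow++,fast++
slow=3 fast=5: a[fast]=3=a[slow] dup, fast++
slow=3 fast=6: a[fast]=7≠a[slow]=3 write a[4]=7, slow++,fast++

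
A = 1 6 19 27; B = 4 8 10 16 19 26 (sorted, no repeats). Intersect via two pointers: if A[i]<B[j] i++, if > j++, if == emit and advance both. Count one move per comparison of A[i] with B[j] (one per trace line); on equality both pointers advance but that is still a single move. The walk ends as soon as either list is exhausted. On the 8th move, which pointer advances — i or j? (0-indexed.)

i=0 j=0: 1<4, i++
i=1 j=0: 6>4, j++
i=1 j=1: 6<8, i++
i=2 j=1: 19>8, j++
i=2 j=2: 19>10, j++
i=2 j=3: 19>16, j++
i=2 j=4: 19==19 emit, i++,j++
i=3 j=5: 27>26, j++

j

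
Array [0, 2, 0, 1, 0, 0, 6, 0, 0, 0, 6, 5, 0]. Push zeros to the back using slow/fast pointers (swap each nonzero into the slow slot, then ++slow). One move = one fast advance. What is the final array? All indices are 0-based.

[2, 1, 6, 6, 5, 0, 0, 0, 0, 0, 0, 0, 0]

(s=0,f=0) a[fast]=0 → fast++
(s=0,f=1) a[fast]=2≠0 swap→a[0]=2 → slow++,fast++
(s=1,f=2) a[fast]=0 → fast++
(s=1,f=3) a[fast]=1≠0 swap→a[1]=1 → slow++,fast++
(s=2,f=4) a[fast]=0 → fast++
(s=2,f=5) a[fast]=0 → fast++
(s=2,f=6) a[fast]=6≠0 swap→a[2]=6 → slow++,fast++
(s=3,f=7) a[fast]=0 → fast++
(s=3,f=8) a[fast]=0 → fast++
(s=3,f=9) a[fast]=0 → fast++
(s=3,f=10) a[fast]=6≠0 swap→a[3]=6 → slow++,fast++
(s=4,f=11) a[fast]=5≠0 swap→a[4]=5 → slow++,fast++
(s=5,f=12) a[fast]=0 → fast++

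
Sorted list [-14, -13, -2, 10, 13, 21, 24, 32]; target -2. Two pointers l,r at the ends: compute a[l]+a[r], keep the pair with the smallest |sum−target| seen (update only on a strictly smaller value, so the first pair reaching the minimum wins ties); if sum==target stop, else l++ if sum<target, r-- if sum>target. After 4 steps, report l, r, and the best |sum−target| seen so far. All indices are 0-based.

l=0 r=7: -14+32=18 d=20 *, r--
l=0 r=6: -14+24=10 d=12 *, r--
l=0 r=5: -14+21=7 d=9 *, r--
l=0 r=4: -14+13=-1 d=1 *, r--

l=0, r=3, best |Δ|=1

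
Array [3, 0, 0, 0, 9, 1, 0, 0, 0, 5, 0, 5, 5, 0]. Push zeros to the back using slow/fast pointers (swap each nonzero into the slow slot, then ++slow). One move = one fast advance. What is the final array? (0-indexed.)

(s=0,f=0) a[fast]=3≠0 swap→a[0]=3 → slow++,fast++
(s=1,f=1) a[fast]=0 → fast++
(s=1,f=2) a[fast]=0 → fast++
(s=1,f=3) a[fast]=0 → fast++
(s=1,f=4) a[fast]=9≠0 swap→a[1]=9 → slow++,fast++
(s=2,f=5) a[fast]=1≠0 swap→a[2]=1 → slow++,fast++
(s=3,f=6) a[fast]=0 → fast++
(s=3,f=7) a[fast]=0 → fast++
(s=3,f=8) a[fast]=0 → fast++
(s=3,f=9) a[fast]=5≠0 swap→a[3]=5 → slow++,fast++
(s=4,f=10) a[fast]=0 → fast++
(s=4,f=11) a[fast]=5≠0 swap→a[4]=5 → slow++,fast++
(s=5,f=12) a[fast]=5≠0 swap→a[5]=5 → slow++,fast++
(s=6,f=13) a[fast]=0 → fast++

[3, 9, 1, 5, 5, 5, 0, 0, 0, 0, 0, 0, 0, 0]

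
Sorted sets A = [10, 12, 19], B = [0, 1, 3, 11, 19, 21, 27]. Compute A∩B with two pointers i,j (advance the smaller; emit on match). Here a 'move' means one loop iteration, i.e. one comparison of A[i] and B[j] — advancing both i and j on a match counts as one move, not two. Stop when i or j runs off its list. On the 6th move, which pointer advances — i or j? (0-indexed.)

[i=0,j=0] 10>0 → j++
[i=0,j=1] 10>1 → j++
[i=0,j=2] 10>3 → j++
[i=0,j=3] 10<11 → i++
[i=1,j=3] 12>11 → j++
[i=1,j=4] 12<19 → i++

i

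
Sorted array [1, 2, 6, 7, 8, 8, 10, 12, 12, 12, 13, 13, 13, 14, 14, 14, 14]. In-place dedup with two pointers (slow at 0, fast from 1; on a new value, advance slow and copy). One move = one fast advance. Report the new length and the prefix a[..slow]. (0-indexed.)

slow=0 fast=1: a[fast]=2≠a[slow]=1 write a[1]=2, slow++,fast++
slow=1 fast=2: a[fast]=6≠a[slow]=2 write a[2]=6, slow++,fast++
slow=2 fast=3: a[fast]=7≠a[slow]=6 write a[3]=7, slow++,fast++
slow=3 fast=4: a[fast]=8≠a[slow]=7 write a[4]=8, slow++,fast++
slow=4 fast=5: a[fast]=8=a[slow] dup, fast++
slow=4 fast=6: a[fast]=10≠a[slow]=8 write a[5]=10, slow++,fast++
slow=5 fast=7: a[fast]=12≠a[slow]=10 write a[6]=12, slow++,fast++
slow=6 fast=8: a[fast]=12=a[slow] dup, fast++
slow=6 fast=9: a[fast]=12=a[slow] dup, fast++
slow=6 fast=10: a[fast]=13≠a[slow]=12 write a[7]=13, slow++,fast++
slow=7 fast=11: a[fast]=13=a[slow] dup, fast++
slow=7 fast=12: a[fast]=13=a[slow] dup, fast++
slow=7 fast=13: a[fast]=14≠a[slow]=13 write a[8]=14, slow++,fast++
slow=8 fast=14: a[fast]=14=a[slow] dup, fast++
slow=8 fast=15: a[fast]=14=a[slow] dup, fast++
slow=8 fast=16: a[fast]=14=a[slow] dup, fast++

length 9; prefix = [1, 2, 6, 7, 8, 10, 12, 13, 14]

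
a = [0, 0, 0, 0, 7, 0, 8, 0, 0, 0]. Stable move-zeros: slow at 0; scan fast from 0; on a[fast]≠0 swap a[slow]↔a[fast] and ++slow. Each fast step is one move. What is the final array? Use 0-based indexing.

[7, 8, 0, 0, 0, 0, 0, 0, 0, 0]

(s=0,f=0) a[fast]=0 → fast++
(s=0,f=1) a[fast]=0 → fast++
(s=0,f=2) a[fast]=0 → fast++
(s=0,f=3) a[fast]=0 → fast++
(s=0,f=4) a[fast]=7≠0 swap→a[0]=7 → slow++,fast++
(s=1,f=5) a[fast]=0 → fast++
(s=1,f=6) a[fast]=8≠0 swap→a[1]=8 → slow++,fast++
(s=2,f=7) a[fast]=0 → fast++
(s=2,f=8) a[fast]=0 → fast++
(s=2,f=9) a[fast]=0 → fast++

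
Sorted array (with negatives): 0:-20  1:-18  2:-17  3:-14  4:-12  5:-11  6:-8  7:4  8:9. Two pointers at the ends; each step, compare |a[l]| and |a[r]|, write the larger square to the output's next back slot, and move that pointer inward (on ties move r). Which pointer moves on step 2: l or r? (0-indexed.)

l

l=0 r=8: |-20|>|9| out[8]=400, l++
l=1 r=8: |-18|>|9| out[7]=324, l++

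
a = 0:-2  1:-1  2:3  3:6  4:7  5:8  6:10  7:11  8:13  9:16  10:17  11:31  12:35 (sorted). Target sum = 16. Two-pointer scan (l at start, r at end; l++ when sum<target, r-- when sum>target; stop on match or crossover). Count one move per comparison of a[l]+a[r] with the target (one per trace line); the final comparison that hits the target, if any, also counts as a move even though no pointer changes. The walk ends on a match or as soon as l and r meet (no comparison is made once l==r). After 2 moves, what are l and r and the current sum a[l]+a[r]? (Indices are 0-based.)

[0,12] -2+35=33 >16 → r--
[0,11] -2+31=29 >16 → r--

l=0, r=10, sum=15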